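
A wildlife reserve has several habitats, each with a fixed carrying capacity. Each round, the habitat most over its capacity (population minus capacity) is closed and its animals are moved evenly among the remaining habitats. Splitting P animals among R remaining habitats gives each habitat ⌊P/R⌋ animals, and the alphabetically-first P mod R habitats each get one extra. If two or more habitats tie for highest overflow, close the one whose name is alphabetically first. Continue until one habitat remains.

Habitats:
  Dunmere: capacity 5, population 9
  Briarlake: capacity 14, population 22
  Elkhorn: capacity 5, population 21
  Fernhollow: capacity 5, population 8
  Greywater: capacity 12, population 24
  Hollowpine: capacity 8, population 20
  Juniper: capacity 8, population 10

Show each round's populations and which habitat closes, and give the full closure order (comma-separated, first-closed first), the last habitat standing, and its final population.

Closure order: Elkhorn, Greywater, Hollowpine, Briarlake, Dunmere, Fernhollow
Last habitat: Juniper with 114 animals

Round 1: Briarlake=22 Dunmere=9 Elkhorn=21 Fernhollow=8 Greywater=24 Hollowpine=20 Juniper=10 → close Elkhorn (overflow 16)
  21÷6 = 3 each, +1 to first 3
Round 2: Briarlake=26 Dunmere=13 Fernhollow=12 Greywater=27 Hollowpine=23 Juniper=13 → close Greywater (overflow 15)
  27÷5 = 5 each, +1 to first 2
Round 3: Briarlake=32 Dunmere=19 Fernhollow=17 Hollowpine=28 Juniper=18 → close Hollowpine (overflow 20)
  28÷4 = 7 each, +1 to first 0
Round 4: Briarlake=39 Dunmere=26 Fernhollow=24 Juniper=25 → close Briarlake (overflow 25)
  39÷3 = 13 each, +1 to first 0
Round 5: Dunmere=39 Fernhollow=37 Juniper=38 → close Dunmere (overflow 34)
  39÷2 = 19 each, +1 to first 1
Round 6: Fernhollow=57 Juniper=57 → close Fernhollow (overflow 52)
  57÷1 = 57 each, +1 to first 0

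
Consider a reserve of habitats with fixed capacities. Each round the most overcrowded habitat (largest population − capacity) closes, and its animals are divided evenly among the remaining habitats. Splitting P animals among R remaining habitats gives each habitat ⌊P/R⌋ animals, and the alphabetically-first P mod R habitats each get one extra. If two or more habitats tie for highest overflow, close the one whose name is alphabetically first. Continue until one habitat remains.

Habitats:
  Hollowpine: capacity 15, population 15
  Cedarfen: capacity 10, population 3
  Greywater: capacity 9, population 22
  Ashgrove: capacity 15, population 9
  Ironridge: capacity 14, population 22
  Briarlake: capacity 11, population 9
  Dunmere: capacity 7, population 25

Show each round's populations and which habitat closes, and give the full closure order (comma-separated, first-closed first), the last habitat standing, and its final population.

Round 1: Ashgrove=9 Briarlake=9 Cedarfen=3 Dunmere=25 Greywater=22 Hollowpine=15 Ironridge=22 → close Dunmere (overflow 18)
  25÷6 = 4 each, +1 to first 1
Round 2: Ashgrove=14 Briarlake=13 Cedarfen=7 Greywater=26 Hollowpine=19 Ironridge=26 → close Greywater (overflow 17)
  26÷5 = 5 each, +1 to first 1
Round 3: Ashgrove=20 Briarlake=18 Cedarfen=12 Hollowpine=24 Ironridge=31 → close Ironridge (overflow 17)
  31÷4 = 7 each, +1 to first 3
Round 4: Ashgrove=28 Briarlake=26 Cedarfen=20 Hollowpine=31 → close Hollowpine (overflow 16)
  31÷3 = 10 each, +1 to first 1
Round 5: Ashgrove=39 Briarlake=36 Cedarfen=30 → close Briarlake (overflow 25)
  36÷2 = 18 each, +1 to first 0
Round 6: Ashgrove=57 Cedarfen=48 → close Ashgrove (overflow 42)
  57÷1 = 57 each, +1 to first 0

Closure order: Dunmere, Greywater, Ironridge, Hollowpine, Briarlake, Ashgrove
Last habitat: Cedarfen with 105 animals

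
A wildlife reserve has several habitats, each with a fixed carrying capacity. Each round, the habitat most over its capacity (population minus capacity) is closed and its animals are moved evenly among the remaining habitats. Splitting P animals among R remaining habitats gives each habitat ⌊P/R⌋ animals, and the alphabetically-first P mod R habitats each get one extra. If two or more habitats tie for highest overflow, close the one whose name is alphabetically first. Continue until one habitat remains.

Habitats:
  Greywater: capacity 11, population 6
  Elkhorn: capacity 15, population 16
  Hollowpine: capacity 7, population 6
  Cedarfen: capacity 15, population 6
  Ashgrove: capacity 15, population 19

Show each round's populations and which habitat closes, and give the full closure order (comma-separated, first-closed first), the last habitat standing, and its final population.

Closure order: Ashgrove, Elkhorn, Hollowpine, Greywater
Last habitat: Cedarfen with 53 animals

Round 1: Ashgrove=19 Cedarfen=6 Elkhorn=16 Greywater=6 Hollowpine=6 → close Ashgrove (overflow 4)
  19÷4 = 4 each, +1 to first 3
Round 2: Cedarfen=11 Elkhorn=21 Greywater=11 Hollowpine=10 → close Elkhorn (overflow 6)
  21÷3 = 7 each, +1 to first 0
Round 3: Cedarfen=18 Greywater=18 Hollowpine=17 → close Hollowpine (overflow 10)
  17÷2 = 8 each, +1 to first 1
Round 4: Cedarfen=27 Greywater=26 → close Greywater (overflow 15)
  26÷1 = 26 each, +1 to first 0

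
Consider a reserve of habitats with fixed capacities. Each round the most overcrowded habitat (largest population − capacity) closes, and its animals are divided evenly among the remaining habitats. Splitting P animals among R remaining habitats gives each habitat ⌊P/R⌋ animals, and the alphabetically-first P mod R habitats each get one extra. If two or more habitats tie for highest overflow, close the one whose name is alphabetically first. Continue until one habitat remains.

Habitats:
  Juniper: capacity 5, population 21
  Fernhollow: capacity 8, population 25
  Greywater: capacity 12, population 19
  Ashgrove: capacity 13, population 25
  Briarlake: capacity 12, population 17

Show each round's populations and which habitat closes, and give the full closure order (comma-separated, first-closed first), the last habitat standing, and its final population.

Round 1: Ashgrove=25 Briarlake=17 Fernhollow=25 Greywater=19 Juniper=21 → close Fernhollow (overflow 17)
  25÷4 = 6 each, +1 to first 1
Round 2: Ashgrove=32 Briarlake=23 Greywater=25 Juniper=27 → close Juniper (overflow 22)
  27÷3 = 9 each, +1 to first 0
Round 3: Ashgrove=41 Briarlake=32 Greywater=34 → close Ashgrove (overflow 28)
  41÷2 = 20 each, +1 to first 1
Round 4: Briarlake=53 Greywater=54 → close Greywater (overflow 42)
  54÷1 = 54 each, +1 to first 0

Closure order: Fernhollow, Juniper, Ashgrove, Greywater
Last habitat: Briarlake with 107 animals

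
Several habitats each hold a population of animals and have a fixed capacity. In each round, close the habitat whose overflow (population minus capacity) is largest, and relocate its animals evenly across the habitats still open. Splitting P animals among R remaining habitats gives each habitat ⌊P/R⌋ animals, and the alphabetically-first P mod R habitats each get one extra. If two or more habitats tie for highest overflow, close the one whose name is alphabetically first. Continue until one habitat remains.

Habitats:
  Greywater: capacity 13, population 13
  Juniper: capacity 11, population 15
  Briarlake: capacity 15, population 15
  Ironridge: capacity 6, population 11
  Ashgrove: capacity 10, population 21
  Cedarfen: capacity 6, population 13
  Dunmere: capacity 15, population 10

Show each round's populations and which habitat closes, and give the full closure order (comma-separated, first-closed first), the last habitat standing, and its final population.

Round 1: Ashgrove=21 Briarlake=15 Cedarfen=13 Dunmere=10 Greywater=13 Ironridge=11 Juniper=15 → close Ashgrove (overflow 11)
  21÷6 = 3 each, +1 to first 3
Round 2: Briarlake=19 Cedarfen=17 Dunmere=14 Greywater=16 Ironridge=14 Juniper=18 → close Cedarfen (overflow 11)
  17÷5 = 3 each, +1 to first 2
Round 3: Briarlake=23 Dunmere=18 Greywater=19 Ironridge=17 Juniper=21 → close Ironridge (overflow 11)
  17÷4 = 4 each, +1 to first 1
Round 4: Briarlake=28 Dunmere=22 Greywater=23 Juniper=25 → close Juniper (overflow 14)
  25÷3 = 8 each, +1 to first 1
Round 5: Briarlake=37 Dunmere=30 Greywater=31 → close Briarlake (overflow 22)
  37÷2 = 18 each, +1 to first 1
Round 6: Dunmere=49 Greywater=49 → close Greywater (overflow 36)
  49÷1 = 49 each, +1 to first 0

Closure order: Ashgrove, Cedarfen, Ironridge, Juniper, Briarlake, Greywater
Last habitat: Dunmere with 98 animals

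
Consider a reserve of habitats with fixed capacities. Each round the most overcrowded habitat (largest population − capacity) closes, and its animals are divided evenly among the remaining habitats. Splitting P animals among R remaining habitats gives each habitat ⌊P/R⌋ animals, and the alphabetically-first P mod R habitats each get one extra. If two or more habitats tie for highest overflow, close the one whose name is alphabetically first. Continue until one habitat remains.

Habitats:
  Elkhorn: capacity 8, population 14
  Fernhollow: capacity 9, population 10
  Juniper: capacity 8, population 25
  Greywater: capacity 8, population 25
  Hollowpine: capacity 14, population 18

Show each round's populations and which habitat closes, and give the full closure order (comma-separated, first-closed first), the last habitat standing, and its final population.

Round 1: Elkhorn=14 Fernhollow=10 Greywater=25 Hollowpine=18 Juniper=25 → close Greywater (overflow 17)
  25÷4 = 6 each, +1 to first 1
Round 2: Elkhorn=21 Fernhollow=16 Hollowpine=24 Juniper=31 → close Juniper (overflow 23)
  31÷3 = 10 each, +1 to first 1
Round 3: Elkhorn=32 Fernhollow=26 Hollowpine=34 → close Elkhorn (overflow 24)
  32÷2 = 16 each, +1 to first 0
Round 4: Fernhollow=42 Hollowpine=50 → close Hollowpine (overflow 36)
  50÷1 = 50 each, +1 to first 0

Closure order: Greywater, Juniper, Elkhorn, Hollowpine
Last habitat: Fernhollow with 92 animals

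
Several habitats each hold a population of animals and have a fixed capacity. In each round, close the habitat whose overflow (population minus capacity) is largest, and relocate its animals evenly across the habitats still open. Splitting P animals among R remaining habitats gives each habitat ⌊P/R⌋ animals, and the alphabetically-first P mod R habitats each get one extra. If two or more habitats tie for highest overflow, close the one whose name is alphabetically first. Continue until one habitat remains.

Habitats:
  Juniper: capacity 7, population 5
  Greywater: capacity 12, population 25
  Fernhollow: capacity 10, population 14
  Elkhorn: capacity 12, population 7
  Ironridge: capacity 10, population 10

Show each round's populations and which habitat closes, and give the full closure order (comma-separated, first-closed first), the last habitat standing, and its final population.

Closure order: Greywater, Fernhollow, Ironridge, Elkhorn
Last habitat: Juniper with 61 animals

Round 1: Elkhorn=7 Fernhollow=14 Greywater=25 Ironridge=10 Juniper=5 → close Greywater (overflow 13)
  25÷4 = 6 each, +1 to first 1
Round 2: Elkhorn=14 Fernhollow=20 Ironridge=16 Juniper=11 → close Fernhollow (overflow 10)
  20÷3 = 6 each, +1 to first 2
Round 3: Elkhorn=21 Ironridge=23 Juniper=17 → close Ironridge (overflow 13)
  23÷2 = 11 each, +1 to first 1
Round 4: Elkhorn=33 Juniper=28 → close Elkhorn (overflow 21)
  33÷1 = 33 each, +1 to first 0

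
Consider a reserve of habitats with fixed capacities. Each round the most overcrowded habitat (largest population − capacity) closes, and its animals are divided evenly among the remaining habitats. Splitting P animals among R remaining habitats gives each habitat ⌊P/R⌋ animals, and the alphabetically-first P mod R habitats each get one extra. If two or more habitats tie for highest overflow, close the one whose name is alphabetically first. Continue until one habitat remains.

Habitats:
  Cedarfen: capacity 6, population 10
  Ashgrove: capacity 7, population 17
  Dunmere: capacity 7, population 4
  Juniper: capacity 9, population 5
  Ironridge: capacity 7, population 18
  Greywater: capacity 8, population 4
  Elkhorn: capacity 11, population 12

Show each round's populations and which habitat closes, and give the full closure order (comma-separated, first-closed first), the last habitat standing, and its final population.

Closure order: Ironridge, Ashgrove, Cedarfen, Elkhorn, Dunmere, Greywater
Last habitat: Juniper with 70 animals

Round 1: Ashgrove=17 Cedarfen=10 Dunmere=4 Elkhorn=12 Greywater=4 Ironridge=18 Juniper=5 → close Ironridge (overflow 11)
  18÷6 = 3 each, +1 to first 0
Round 2: Ashgrove=20 Cedarfen=13 Dunmere=7 Elkhorn=15 Greywater=7 Juniper=8 → close Ashgrove (overflow 13)
  20÷5 = 4 each, +1 to first 0
Round 3: Cedarfen=17 Dunmere=11 Elkhorn=19 Greywater=11 Juniper=12 → close Cedarfen (overflow 11)
  17÷4 = 4 each, +1 to first 1
Round 4: Dunmere=16 Elkhorn=23 Greywater=15 Juniper=16 → close Elkhorn (overflow 12)
  23÷3 = 7 each, +1 to first 2
Round 5: Dunmere=24 Greywater=23 Juniper=23 → close Dunmere (overflow 17)
  24÷2 = 12 each, +1 to first 0
Round 6: Greywater=35 Juniper=35 → close Greywater (overflow 27)
  35÷1 = 35 each, +1 to first 0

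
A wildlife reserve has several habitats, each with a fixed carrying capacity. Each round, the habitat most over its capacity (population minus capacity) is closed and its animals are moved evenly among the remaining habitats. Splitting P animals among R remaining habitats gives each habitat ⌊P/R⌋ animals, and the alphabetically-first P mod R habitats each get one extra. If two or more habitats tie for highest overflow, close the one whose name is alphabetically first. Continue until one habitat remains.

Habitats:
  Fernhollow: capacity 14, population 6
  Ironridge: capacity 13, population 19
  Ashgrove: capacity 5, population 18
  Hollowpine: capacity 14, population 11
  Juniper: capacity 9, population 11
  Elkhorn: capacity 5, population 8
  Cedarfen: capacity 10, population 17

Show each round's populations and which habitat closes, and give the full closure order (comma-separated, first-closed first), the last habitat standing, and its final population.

Closure order: Ashgrove, Cedarfen, Ironridge, Elkhorn, Juniper, Hollowpine
Last habitat: Fernhollow with 90 animals

Round 1: Ashgrove=18 Cedarfen=17 Elkhorn=8 Fernhollow=6 Hollowpine=11 Ironridge=19 Juniper=11 → close Ashgrove (overflow 13)
  18÷6 = 3 each, +1 to first 0
Round 2: Cedarfen=20 Elkhorn=11 Fernhollow=9 Hollowpine=14 Ironridge=22 Juniper=14 → close Cedarfen (overflow 10)
  20÷5 = 4 each, +1 to first 0
Round 3: Elkhorn=15 Fernhollow=13 Hollowpine=18 Ironridge=26 Juniper=18 → close Ironridge (overflow 13)
  26÷4 = 6 each, +1 to first 2
Round 4: Elkhorn=22 Fernhollow=20 Hollowpine=24 Juniper=24 → close Elkhorn (overflow 17)
  22÷3 = 7 each, +1 to first 1
Round 5: Fernhollow=28 Hollowpine=31 Juniper=31 → close Juniper (overflow 22)
  31÷2 = 15 each, +1 to first 1
Round 6: Fernhollow=44 Hollowpine=46 → close Hollowpine (overflow 32)
  46÷1 = 46 each, +1 to first 0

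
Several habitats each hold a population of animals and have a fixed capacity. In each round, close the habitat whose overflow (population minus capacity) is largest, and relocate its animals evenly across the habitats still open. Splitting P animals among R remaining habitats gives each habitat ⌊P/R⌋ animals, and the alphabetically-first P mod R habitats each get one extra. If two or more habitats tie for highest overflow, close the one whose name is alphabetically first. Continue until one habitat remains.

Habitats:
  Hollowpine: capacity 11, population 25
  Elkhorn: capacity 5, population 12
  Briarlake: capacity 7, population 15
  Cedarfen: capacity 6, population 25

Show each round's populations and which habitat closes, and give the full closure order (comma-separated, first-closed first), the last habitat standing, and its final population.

Closure order: Cedarfen, Hollowpine, Briarlake
Last habitat: Elkhorn with 77 animals

Round 1: Briarlake=15 Cedarfen=25 Elkhorn=12 Hollowpine=25 → close Cedarfen (overflow 19)
  25÷3 = 8 each, +1 to first 1
Round 2: Briarlake=24 Elkhorn=20 Hollowpine=33 → close Hollowpine (overflow 22)
  33÷2 = 16 each, +1 to first 1
Round 3: Briarlake=41 Elkhorn=36 → close Briarlake (overflow 34)
  41÷1 = 41 each, +1 to first 0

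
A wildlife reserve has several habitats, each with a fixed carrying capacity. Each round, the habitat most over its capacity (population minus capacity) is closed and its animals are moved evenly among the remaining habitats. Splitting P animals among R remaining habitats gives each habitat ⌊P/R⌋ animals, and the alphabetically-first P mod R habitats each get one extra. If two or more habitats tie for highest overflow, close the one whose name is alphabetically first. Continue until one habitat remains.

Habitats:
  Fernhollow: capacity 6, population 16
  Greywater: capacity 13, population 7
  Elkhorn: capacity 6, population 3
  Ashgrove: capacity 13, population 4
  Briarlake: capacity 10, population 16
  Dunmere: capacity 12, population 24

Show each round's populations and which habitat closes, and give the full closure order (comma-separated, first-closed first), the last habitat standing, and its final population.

Closure order: Dunmere, Fernhollow, Briarlake, Elkhorn, Ashgrove
Last habitat: Greywater with 70 animals

Round 1: Ashgrove=4 Briarlake=16 Dunmere=24 Elkhorn=3 Fernhollow=16 Greywater=7 → close Dunmere (overflow 12)
  24÷5 = 4 each, +1 to first 4
Round 2: Ashgrove=9 Briarlake=21 Elkhorn=8 Fernhollow=21 Greywater=11 → close Fernhollow (overflow 15)
  21÷4 = 5 each, +1 to first 1
Round 3: Ashgrove=15 Briarlake=26 Elkhorn=13 Greywater=16 → close Briarlake (overflow 16)
  26÷3 = 8 each, +1 to first 2
Round 4: Ashgrove=24 Elkhorn=22 Greywater=24 → close Elkhorn (overflow 16)
  22÷2 = 11 each, +1 to first 0
Round 5: Ashgrove=35 Greywater=35 → close Ashgrove (overflow 22)
  35÷1 = 35 each, +1 to first 0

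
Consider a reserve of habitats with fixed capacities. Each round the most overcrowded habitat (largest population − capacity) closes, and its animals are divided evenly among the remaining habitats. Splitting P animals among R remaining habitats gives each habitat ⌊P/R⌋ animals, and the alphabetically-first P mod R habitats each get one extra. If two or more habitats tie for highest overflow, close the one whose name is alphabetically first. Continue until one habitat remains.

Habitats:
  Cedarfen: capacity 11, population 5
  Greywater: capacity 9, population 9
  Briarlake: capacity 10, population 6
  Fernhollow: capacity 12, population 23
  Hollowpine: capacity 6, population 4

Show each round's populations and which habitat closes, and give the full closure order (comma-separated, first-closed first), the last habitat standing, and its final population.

Closure order: Fernhollow, Greywater, Hollowpine, Briarlake
Last habitat: Cedarfen with 47 animals

Round 1: Briarlake=6 Cedarfen=5 Fernhollow=23 Greywater=9 Hollowpine=4 → close Fernhollow (overflow 11)
  23÷4 = 5 each, +1 to first 3
Round 2: Briarlake=12 Cedarfen=11 Greywater=15 Hollowpine=9 → close Greywater (overflow 6)
  15÷3 = 5 each, +1 to first 0
Round 3: Briarlake=17 Cedarfen=16 Hollowpine=14 → close Hollowpine (overflow 8)
  14÷2 = 7 each, +1 to first 0
Round 4: Briarlake=24 Cedarfen=23 → close Briarlake (overflow 14)
  24÷1 = 24 each, +1 to first 0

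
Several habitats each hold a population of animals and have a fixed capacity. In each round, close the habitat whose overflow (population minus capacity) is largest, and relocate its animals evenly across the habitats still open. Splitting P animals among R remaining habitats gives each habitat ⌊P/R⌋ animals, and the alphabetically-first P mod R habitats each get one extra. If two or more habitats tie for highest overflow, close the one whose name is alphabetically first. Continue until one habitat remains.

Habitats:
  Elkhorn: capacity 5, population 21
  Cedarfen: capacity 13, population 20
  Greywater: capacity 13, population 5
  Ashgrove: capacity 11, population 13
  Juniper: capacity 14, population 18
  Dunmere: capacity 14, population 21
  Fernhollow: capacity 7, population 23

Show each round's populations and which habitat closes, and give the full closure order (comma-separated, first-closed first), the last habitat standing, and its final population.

Closure order: Elkhorn, Fernhollow, Cedarfen, Dunmere, Ashgrove, Juniper
Last habitat: Greywater with 121 animals

Round 1: Ashgrove=13 Cedarfen=20 Dunmere=21 Elkhorn=21 Fernhollow=23 Greywater=5 Juniper=18 → close Elkhorn (overflow 16)
  21÷6 = 3 each, +1 to first 3
Round 2: Ashgrove=17 Cedarfen=24 Dunmere=25 Fernhollow=26 Greywater=8 Juniper=21 → close Fernhollow (overflow 19)
  26÷5 = 5 each, +1 to first 1
Round 3: Ashgrove=23 Cedarfen=29 Dunmere=30 Greywater=13 Juniper=26 → close Cedarfen (overflow 16)
  29÷4 = 7 each, +1 to first 1
Round 4: Ashgrove=31 Dunmere=37 Greywater=20 Juniper=33 → close Dunmere (overflow 23)
  37÷3 = 12 each, +1 to first 1
Round 5: Ashgrove=44 Greywater=32 Juniper=45 → close Ashgrove (overflow 33)
  44÷2 = 22 each, +1 to first 0
Round 6: Greywater=54 Juniper=67 → close Juniper (overflow 53)
  67÷1 = 67 each, +1 to first 0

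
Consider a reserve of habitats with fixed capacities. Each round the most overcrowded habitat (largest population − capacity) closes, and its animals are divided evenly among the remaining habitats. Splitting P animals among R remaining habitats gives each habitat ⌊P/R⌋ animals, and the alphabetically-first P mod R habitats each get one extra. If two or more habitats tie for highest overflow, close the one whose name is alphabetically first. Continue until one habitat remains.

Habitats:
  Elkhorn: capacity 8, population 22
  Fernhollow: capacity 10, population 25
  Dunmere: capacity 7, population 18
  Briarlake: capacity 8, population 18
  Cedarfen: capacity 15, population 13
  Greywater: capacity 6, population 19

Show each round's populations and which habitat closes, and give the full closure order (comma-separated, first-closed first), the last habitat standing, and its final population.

Round 1: Briarlake=18 Cedarfen=13 Dunmere=18 Elkhorn=22 Fernhollow=25 Greywater=19 → close Fernhollow (overflow 15)
  25÷5 = 5 each, +1 to first 0
Round 2: Briarlake=23 Cedarfen=18 Dunmere=23 Elkhorn=27 Greywater=24 → close Elkhorn (overflow 19)
  27÷4 = 6 each, +1 to first 3
Round 3: Briarlake=30 Cedarfen=25 Dunmere=30 Greywater=30 → close Greywater (overflow 24)
  30÷3 = 10 each, +1 to first 0
Round 4: Briarlake=40 Cedarfen=35 Dunmere=40 → close Dunmere (overflow 33)
  40÷2 = 20 each, +1 to first 0
Round 5: Briarlake=60 Cedarfen=55 → close Briarlake (overflow 52)
  60÷1 = 60 each, +1 to first 0

Closure order: Fernhollow, Elkhorn, Greywater, Dunmere, Briarlake
Last habitat: Cedarfen with 115 animals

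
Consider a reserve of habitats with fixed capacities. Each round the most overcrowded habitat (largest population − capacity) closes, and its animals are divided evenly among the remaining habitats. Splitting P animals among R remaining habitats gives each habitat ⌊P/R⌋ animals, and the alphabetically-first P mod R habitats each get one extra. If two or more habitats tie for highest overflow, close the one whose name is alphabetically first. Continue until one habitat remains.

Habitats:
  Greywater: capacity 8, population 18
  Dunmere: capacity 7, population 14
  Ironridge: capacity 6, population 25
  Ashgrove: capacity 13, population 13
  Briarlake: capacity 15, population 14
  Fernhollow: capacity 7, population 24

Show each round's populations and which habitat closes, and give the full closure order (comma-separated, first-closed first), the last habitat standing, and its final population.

Closure order: Ironridge, Fernhollow, Greywater, Dunmere, Ashgrove
Last habitat: Briarlake with 108 animals

Round 1: Ashgrove=13 Briarlake=14 Dunmere=14 Fernhollow=24 Greywater=18 Ironridge=25 → close Ironridge (overflow 19)
  25÷5 = 5 each, +1 to first 0
Round 2: Ashgrove=18 Briarlake=19 Dunmere=19 Fernhollow=29 Greywater=23 → close Fernhollow (overflow 22)
  29÷4 = 7 each, +1 to first 1
Round 3: Ashgrove=26 Briarlake=26 Dunmere=26 Greywater=30 → close Greywater (overflow 22)
  30÷3 = 10 each, +1 to first 0
Round 4: Ashgrove=36 Briarlake=36 Dunmere=36 → close Dunmere (overflow 29)
  36÷2 = 18 each, +1 to first 0
Round 5: Ashgrove=54 Briarlake=54 → close Ashgrove (overflow 41)
  54÷1 = 54 each, +1 to first 0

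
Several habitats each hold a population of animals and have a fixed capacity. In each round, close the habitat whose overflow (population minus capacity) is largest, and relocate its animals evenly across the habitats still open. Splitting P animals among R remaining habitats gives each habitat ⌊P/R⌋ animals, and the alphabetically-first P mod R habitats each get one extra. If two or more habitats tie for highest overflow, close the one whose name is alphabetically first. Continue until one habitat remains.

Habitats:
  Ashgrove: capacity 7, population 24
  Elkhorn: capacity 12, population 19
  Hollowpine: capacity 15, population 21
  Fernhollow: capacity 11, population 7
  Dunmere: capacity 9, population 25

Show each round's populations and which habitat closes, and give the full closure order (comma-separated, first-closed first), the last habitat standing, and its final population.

Round 1: Ashgrove=24 Dunmere=25 Elkhorn=19 Fernhollow=7 Hollowpine=21 → close Ashgrove (overflow 17)
  24÷4 = 6 each, +1 to first 0
Round 2: Dunmere=31 Elkhorn=25 Fernhollow=13 Hollowpine=27 → close Dunmere (overflow 22)
  31÷3 = 10 each, +1 to first 1
Round 3: Elkhorn=36 Fernhollow=23 Hollowpine=37 → close Elkhorn (overflow 24)
  36÷2 = 18 each, +1 to first 0
Round 4: Fernhollow=41 Hollowpine=55 → close Hollowpine (overflow 40)
  55÷1 = 55 each, +1 to first 0

Closure order: Ashgrove, Dunmere, Elkhorn, Hollowpine
Last habitat: Fernhollow with 96 animals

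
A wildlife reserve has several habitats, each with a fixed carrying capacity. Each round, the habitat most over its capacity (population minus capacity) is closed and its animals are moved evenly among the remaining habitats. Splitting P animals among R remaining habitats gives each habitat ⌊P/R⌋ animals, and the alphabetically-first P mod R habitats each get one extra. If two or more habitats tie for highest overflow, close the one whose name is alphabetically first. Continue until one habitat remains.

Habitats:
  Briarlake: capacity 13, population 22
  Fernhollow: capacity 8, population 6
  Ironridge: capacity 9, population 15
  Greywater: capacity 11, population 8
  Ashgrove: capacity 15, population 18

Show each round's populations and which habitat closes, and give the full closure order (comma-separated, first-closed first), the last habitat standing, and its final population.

Round 1: Ashgrove=18 Briarlake=22 Fernhollow=6 Greywater=8 Ironridge=15 → close Briarlake (overflow 9)
  22÷4 = 5 each, +1 to first 2
Round 2: Ashgrove=24 Fernhollow=12 Greywater=13 Ironridge=20 → close Ironridge (overflow 11)
  20÷3 = 6 each, +1 to first 2
Round 3: Ashgrove=31 Fernhollow=19 Greywater=19 → close Ashgrove (overflow 16)
  31÷2 = 15 each, +1 to first 1
Round 4: Fernhollow=35 Greywater=34 → close Fernhollow (overflow 27)
  35÷1 = 35 each, +1 to first 0

Closure order: Briarlake, Ironridge, Ashgrove, Fernhollow
Last habitat: Greywater with 69 animals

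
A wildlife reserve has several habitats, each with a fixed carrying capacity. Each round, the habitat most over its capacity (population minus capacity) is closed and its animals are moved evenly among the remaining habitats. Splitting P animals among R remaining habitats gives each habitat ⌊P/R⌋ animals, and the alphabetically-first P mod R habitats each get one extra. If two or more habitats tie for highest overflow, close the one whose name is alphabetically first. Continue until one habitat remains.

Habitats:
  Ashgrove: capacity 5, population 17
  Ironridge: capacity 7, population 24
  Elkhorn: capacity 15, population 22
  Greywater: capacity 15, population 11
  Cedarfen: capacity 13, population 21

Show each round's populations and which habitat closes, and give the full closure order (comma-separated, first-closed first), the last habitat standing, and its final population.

Closure order: Ironridge, Ashgrove, Cedarfen, Elkhorn
Last habitat: Greywater with 95 animals

Round 1: Ashgrove=17 Cedarfen=21 Elkhorn=22 Greywater=11 Ironridge=24 → close Ironridge (overflow 17)
  24÷4 = 6 each, +1 to first 0
Round 2: Ashgrove=23 Cedarfen=27 Elkhorn=28 Greywater=17 → close Ashgrove (overflow 18)
  23÷3 = 7 each, +1 to first 2
Round 3: Cedarfen=35 Elkhorn=36 Greywater=24 → close Cedarfen (overflow 22)
  35÷2 = 17 each, +1 to first 1
Round 4: Elkhorn=54 Greywater=41 → close Elkhorn (overflow 39)
  54÷1 = 54 each, +1 to first 0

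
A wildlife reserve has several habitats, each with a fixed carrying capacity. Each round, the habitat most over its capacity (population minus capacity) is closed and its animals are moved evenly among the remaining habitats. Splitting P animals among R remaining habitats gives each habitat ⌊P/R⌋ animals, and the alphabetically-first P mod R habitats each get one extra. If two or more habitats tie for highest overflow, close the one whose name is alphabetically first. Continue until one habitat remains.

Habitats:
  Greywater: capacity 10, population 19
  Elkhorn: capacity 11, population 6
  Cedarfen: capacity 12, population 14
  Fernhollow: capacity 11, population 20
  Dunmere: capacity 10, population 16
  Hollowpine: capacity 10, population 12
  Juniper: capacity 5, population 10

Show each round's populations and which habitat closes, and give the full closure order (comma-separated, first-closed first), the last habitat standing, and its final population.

Closure order: Fernhollow, Greywater, Dunmere, Cedarfen, Juniper, Hollowpine
Last habitat: Elkhorn with 97 animals

Round 1: Cedarfen=14 Dunmere=16 Elkhorn=6 Fernhollow=20 Greywater=19 Hollowpine=12 Juniper=10 → close Fernhollow (overflow 9)
  20÷6 = 3 each, +1 to first 2
Round 2: Cedarfen=18 Dunmere=20 Elkhorn=9 Greywater=22 Hollowpine=15 Juniper=13 → close Greywater (overflow 12)
  22÷5 = 4 each, +1 to first 2
Round 3: Cedarfen=23 Dunmere=25 Elkhorn=13 Hollowpine=19 Juniper=17 → close Dunmere (overflow 15)
  25÷4 = 6 each, +1 to first 1
Round 4: Cedarfen=30 Elkhorn=19 Hollowpine=25 Juniper=23 → close Cedarfen (overflow 18)
  30÷3 = 10 each, +1 to first 0
Round 5: Elkhorn=29 Hollowpine=35 Juniper=33 → close Juniper (overflow 28)
  33÷2 = 16 each, +1 to first 1
Round 6: Elkhorn=46 Hollowpine=51 → close Hollowpine (overflow 41)
  51÷1 = 51 each, +1 to first 0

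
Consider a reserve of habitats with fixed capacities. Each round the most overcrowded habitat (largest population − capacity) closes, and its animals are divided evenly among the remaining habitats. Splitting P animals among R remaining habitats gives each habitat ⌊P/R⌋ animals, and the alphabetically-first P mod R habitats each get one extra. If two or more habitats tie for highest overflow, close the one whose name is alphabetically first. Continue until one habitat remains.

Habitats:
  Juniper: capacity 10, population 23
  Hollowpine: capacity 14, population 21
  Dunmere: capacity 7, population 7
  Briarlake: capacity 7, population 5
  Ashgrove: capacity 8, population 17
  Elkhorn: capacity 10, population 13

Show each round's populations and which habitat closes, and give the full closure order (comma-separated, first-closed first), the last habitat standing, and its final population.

Closure order: Juniper, Ashgrove, Hollowpine, Elkhorn, Dunmere
Last habitat: Briarlake with 86 animals

Round 1: Ashgrove=17 Briarlake=5 Dunmere=7 Elkhorn=13 Hollowpine=21 Juniper=23 → close Juniper (overflow 13)
  23÷5 = 4 each, +1 to first 3
Round 2: Ashgrove=22 Briarlake=10 Dunmere=12 Elkhorn=17 Hollowpine=25 → close Ashgrove (overflow 14)
  22÷4 = 5 each, +1 to first 2
Round 3: Briarlake=16 Dunmere=18 Elkhorn=22 Hollowpine=30 → close Hollowpine (overflow 16)
  30÷3 = 10 each, +1 to first 0
Round 4: Briarlake=26 Dunmere=28 Elkhorn=32 → close Elkhorn (overflow 22)
  32÷2 = 16 each, +1 to first 0
Round 5: Briarlake=42 Dunmere=44 → close Dunmere (overflow 37)
  44÷1 = 44 each, +1 to first 0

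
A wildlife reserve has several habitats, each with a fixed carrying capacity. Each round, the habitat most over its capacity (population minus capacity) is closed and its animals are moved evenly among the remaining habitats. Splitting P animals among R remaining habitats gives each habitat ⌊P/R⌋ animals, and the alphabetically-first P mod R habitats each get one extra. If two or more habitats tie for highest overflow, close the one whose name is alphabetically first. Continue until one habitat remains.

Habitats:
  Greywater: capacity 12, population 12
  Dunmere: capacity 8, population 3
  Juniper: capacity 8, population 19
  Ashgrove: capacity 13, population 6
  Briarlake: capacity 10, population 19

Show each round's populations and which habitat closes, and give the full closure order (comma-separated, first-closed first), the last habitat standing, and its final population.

Round 1: Ashgrove=6 Briarlake=19 Dunmere=3 Greywater=12 Juniper=19 → close Juniper (overflow 11)
  19÷4 = 4 each, +1 to first 3
Round 2: Ashgrove=11 Briarlake=24 Dunmere=8 Greywater=16 → close Briarlake (overflow 14)
  24÷3 = 8 each, +1 to first 0
Round 3: Ashgrove=19 Dunmere=16 Greywater=24 → close Greywater (overflow 12)
  24÷2 = 12 each, +1 to first 0
Round 4: Ashgrove=31 Dunmere=28 → close Dunmere (overflow 20)
  28÷1 = 28 each, +1 to first 0

Closure order: Juniper, Briarlake, Greywater, Dunmere
Last habitat: Ashgrove with 59 animals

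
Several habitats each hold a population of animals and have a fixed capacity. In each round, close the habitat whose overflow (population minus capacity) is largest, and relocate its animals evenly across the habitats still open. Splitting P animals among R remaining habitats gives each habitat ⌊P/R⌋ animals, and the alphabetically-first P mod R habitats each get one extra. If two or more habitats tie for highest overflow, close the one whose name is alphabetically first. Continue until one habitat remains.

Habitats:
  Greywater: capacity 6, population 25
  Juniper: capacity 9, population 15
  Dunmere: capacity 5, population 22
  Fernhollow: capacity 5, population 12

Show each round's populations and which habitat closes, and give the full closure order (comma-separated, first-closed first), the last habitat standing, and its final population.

Round 1: Dunmere=22 Fernhollow=12 Greywater=25 Juniper=15 → close Greywater (overflow 19)
  25÷3 = 8 each, +1 to first 1
Round 2: Dunmere=31 Fernhollow=20 Juniper=23 → close Dunmere (overflow 26)
  31÷2 = 15 each, +1 to first 1
Round 3: Fernhollow=36 Juniper=38 → close Fernhollow (overflow 31)
  36÷1 = 36 each, +1 to first 0

Closure order: Greywater, Dunmere, Fernhollow
Last habitat: Juniper with 74 animals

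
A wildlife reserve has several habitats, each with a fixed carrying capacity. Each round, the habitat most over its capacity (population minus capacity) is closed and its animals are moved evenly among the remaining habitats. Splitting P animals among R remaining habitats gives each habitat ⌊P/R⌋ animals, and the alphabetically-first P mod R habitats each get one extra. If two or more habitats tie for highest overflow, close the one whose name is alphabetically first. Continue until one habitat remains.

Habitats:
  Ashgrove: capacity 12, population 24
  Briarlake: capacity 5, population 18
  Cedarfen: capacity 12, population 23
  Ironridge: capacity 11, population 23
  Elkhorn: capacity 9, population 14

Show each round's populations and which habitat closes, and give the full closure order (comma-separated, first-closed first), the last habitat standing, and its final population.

Round 1: Ashgrove=24 Briarlake=18 Cedarfen=23 Elkhorn=14 Ironridge=23 → close Briarlake (overflow 13)
  18÷4 = 4 each, +1 to first 2
Round 2: Ashgrove=29 Cedarfen=28 Elkhorn=18 Ironridge=27 → close Ashgrove (overflow 17)
  29÷3 = 9 each, +1 to first 2
Round 3: Cedarfen=38 Elkhorn=28 Ironridge=36 → close Cedarfen (overflow 26)
  38÷2 = 19 each, +1 to first 0
Round 4: Elkhorn=47 Ironridge=55 → close Ironridge (overflow 44)
  55÷1 = 55 each, +1 to first 0

Closure order: Briarlake, Ashgrove, Cedarfen, Ironridge
Last habitat: Elkhorn with 102 animals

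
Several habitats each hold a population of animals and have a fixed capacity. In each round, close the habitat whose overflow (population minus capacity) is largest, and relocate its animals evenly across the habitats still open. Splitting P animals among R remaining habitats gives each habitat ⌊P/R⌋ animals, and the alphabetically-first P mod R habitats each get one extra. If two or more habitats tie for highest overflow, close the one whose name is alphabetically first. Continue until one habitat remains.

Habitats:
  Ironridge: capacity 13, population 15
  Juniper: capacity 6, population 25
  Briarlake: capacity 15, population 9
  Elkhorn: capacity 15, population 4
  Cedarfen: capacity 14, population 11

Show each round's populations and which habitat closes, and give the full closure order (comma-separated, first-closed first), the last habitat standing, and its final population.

Closure order: Juniper, Ironridge, Cedarfen, Briarlake
Last habitat: Elkhorn with 64 animals

Round 1: Briarlake=9 Cedarfen=11 Elkhorn=4 Ironridge=15 Juniper=25 → close Juniper (overflow 19)
  25÷4 = 6 each, +1 to first 1
Round 2: Briarlake=16 Cedarfen=17 Elkhorn=10 Ironridge=21 → close Ironridge (overflow 8)
  21÷3 = 7 each, +1 to first 0
Round 3: Briarlake=23 Cedarfen=24 Elkhorn=17 → close Cedarfen (overflow 10)
  24÷2 = 12 each, +1 to first 0
Round 4: Briarlake=35 Elkhorn=29 → close Briarlake (overflow 20)
  35÷1 = 35 each, +1 to first 0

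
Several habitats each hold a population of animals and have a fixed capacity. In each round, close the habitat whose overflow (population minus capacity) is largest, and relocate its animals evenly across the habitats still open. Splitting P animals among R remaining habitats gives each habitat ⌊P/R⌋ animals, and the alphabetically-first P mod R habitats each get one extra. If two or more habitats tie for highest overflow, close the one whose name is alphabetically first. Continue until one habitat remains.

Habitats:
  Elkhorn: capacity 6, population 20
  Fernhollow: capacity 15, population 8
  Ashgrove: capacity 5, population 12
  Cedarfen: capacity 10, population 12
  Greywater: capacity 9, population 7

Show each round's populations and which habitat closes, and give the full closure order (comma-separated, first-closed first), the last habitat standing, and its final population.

Closure order: Elkhorn, Ashgrove, Cedarfen, Greywater
Last habitat: Fernhollow with 59 animals

Round 1: Ashgrove=12 Cedarfen=12 Elkhorn=20 Fernhollow=8 Greywater=7 → close Elkhorn (overflow 14)
  20÷4 = 5 each, +1 to first 0
Round 2: Ashgrove=17 Cedarfen=17 Fernhollow=13 Greywater=12 → close Ashgrove (overflow 12)
  17÷3 = 5 each, +1 to first 2
Round 3: Cedarfen=23 Fernhollow=19 Greywater=17 → close Cedarfen (overflow 13)
  23÷2 = 11 each, +1 to first 1
Round 4: Fernhollow=31 Greywater=28 → close Greywater (overflow 19)
  28÷1 = 28 each, +1 to first 0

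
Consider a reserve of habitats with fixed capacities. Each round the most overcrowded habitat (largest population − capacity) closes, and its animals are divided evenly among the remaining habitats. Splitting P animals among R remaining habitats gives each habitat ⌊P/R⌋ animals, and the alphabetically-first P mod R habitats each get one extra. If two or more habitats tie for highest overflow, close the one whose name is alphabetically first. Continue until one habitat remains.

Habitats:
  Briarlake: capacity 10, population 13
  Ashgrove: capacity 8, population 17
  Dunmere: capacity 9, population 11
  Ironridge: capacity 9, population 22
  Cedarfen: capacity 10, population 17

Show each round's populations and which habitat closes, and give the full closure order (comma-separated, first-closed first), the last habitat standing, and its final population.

Closure order: Ironridge, Ashgrove, Cedarfen, Briarlake
Last habitat: Dunmere with 80 animals

Round 1: Ashgrove=17 Briarlake=13 Cedarfen=17 Dunmere=11 Ironridge=22 → close Ironridge (overflow 13)
  22÷4 = 5 each, +1 to first 2
Round 2: Ashgrove=23 Briarlake=19 Cedarfen=22 Dunmere=16 → close Ashgrove (overflow 15)
  23÷3 = 7 each, +1 to first 2
Round 3: Briarlake=27 Cedarfen=30 Dunmere=23 → close Cedarfen (overflow 20)
  30÷2 = 15 each, +1 to first 0
Round 4: Briarlake=42 Dunmere=38 → close Briarlake (overflow 32)
  42÷1 = 42 each, +1 to first 0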